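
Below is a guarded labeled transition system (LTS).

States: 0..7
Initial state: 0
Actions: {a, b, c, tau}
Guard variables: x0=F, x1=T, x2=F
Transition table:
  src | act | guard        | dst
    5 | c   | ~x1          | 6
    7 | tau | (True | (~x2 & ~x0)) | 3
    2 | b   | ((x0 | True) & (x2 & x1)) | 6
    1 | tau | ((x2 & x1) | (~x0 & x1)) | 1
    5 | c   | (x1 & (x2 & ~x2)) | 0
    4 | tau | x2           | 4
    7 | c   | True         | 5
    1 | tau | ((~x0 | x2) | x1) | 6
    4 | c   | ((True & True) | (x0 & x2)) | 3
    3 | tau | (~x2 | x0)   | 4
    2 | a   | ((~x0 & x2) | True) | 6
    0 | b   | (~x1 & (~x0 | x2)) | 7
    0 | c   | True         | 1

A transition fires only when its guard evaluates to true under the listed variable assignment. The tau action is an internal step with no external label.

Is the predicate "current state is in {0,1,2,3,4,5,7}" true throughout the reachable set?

Inv-set: {0,1,2,3,4,5,7}
R = {0,1,6}
  0: ok
  1: ok
  6: outside
counterexample path to 6: c·tau

Answer: INVARIANT VIOLATED at state 6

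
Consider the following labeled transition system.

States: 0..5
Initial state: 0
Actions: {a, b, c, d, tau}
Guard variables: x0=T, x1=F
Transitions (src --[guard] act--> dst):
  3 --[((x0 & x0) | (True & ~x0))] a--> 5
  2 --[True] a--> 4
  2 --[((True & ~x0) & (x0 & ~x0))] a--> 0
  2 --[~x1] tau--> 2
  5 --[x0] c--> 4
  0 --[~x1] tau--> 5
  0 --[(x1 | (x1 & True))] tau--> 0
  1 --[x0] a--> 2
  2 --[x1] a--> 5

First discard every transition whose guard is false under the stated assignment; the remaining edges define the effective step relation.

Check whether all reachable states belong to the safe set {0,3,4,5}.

Answer: INVARIANT HOLDS

Analysis:
Allowed set {0,3,4,5}
Reach set: {0,4,5}
  0: ok
  4: ok
  5: ok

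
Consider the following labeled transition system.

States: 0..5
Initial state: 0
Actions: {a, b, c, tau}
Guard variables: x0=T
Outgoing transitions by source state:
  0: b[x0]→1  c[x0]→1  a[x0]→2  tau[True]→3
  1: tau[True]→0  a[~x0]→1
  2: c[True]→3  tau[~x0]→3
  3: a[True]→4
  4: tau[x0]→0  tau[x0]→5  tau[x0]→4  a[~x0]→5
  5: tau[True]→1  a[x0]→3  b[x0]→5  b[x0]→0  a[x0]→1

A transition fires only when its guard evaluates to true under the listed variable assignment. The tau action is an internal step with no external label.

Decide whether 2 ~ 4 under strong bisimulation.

Refine partition for ~:
  round 0: {{0,1,2,3,4,5}}
  round 1: {{0},{1,4},{2},{3},{5}}
  round 2: {{0},{1},{2},{3},{4},{5}}
6 equivalence class(es) (converged in 3)
2∈{2}, 4∈{4}

Answer: NOT BISIMILAR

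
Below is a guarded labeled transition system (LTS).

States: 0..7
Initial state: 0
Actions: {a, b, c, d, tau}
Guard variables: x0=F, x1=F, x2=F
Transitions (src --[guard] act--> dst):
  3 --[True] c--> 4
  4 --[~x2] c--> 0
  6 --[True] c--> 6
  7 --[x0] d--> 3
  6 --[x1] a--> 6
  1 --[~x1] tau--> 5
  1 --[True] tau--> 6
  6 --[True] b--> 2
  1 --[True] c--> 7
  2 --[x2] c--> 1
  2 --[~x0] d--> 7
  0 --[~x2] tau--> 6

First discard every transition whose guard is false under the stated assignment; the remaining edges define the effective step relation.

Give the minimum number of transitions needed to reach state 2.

BFS to 2:
  depth 0: {0}
  depth 1: {6}
  depth 2: {2}
2 enters at depth 2; path tau·b

Answer: 2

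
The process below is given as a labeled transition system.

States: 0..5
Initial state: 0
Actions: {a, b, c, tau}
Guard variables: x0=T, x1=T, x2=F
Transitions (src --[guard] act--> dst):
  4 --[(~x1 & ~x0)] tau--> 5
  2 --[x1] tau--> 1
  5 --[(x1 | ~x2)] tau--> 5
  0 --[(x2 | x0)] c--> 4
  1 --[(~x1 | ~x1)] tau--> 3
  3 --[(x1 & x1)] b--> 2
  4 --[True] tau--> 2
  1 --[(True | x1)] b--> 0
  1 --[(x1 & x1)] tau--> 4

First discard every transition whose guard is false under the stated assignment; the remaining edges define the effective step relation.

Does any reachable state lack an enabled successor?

Answer: DEADLOCK-FREE

Working:
Reachable = {0,1,2,4}
  0: c→4  [1 exit(s)]
  1: b→0  tau→4  [2 exit(s)]
  2: tau→1  [1 exit(s)]
  4: tau→2  [1 exit(s)]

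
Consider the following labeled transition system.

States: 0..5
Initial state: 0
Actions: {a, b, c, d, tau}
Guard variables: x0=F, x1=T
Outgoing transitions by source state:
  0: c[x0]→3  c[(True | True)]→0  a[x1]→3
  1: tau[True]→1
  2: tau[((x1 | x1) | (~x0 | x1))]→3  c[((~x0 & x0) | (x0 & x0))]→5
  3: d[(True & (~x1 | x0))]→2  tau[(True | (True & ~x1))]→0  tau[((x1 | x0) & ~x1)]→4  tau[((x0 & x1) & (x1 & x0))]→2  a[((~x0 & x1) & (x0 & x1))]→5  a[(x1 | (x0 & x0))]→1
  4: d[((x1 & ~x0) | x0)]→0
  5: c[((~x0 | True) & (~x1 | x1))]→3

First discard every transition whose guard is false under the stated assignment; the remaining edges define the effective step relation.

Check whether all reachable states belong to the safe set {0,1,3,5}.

Answer: INVARIANT HOLDS

Trace:
Inv-set: {0,1,3,5}
Reach set: {0,1,3}
  0: ok
  1: ok
  3: ok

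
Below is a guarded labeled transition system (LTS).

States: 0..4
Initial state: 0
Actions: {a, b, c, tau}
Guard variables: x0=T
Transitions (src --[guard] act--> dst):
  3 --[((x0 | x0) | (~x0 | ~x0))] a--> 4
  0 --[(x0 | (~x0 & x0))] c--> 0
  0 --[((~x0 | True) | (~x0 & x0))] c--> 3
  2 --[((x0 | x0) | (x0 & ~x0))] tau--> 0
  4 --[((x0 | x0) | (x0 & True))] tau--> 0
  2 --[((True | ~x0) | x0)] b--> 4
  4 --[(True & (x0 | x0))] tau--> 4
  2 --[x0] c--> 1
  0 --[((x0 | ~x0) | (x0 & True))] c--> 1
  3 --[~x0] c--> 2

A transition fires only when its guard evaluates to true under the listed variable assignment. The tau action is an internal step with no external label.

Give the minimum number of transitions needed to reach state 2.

Layered search for 2:
  depth 0: {0}
  depth 1: {1,3}
  depth 2: {4}
2 never appears.

Answer: UNREACHABLE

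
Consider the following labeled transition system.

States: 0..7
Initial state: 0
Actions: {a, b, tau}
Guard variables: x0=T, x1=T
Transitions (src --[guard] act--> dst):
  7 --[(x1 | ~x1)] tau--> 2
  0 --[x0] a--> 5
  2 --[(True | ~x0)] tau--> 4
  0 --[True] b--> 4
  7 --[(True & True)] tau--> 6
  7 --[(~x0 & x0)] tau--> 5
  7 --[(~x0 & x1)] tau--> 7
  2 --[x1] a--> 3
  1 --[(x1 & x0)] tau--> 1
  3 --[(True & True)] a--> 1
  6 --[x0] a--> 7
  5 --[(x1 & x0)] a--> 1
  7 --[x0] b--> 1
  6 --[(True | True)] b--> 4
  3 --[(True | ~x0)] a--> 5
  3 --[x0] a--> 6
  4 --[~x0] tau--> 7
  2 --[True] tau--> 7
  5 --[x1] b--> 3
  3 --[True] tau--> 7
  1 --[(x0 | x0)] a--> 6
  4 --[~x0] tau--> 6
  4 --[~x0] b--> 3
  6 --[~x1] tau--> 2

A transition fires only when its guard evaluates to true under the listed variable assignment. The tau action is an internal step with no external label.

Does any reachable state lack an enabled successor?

Reach set: {0,1,2,3,4,5,6,7}
  0: a→5  b→4  [2 out]
  1: a→6  tau→1  [2 out]
  2: a→3  tau→4  tau→7  [3 out]
  3: a→1  a→5  a→6  tau→7  [4 out]
  4: ∅  [STUCK]
  5: a→1  b→3  [2 out]
  6: a→7  b→4  [2 out]
  7: b→1  tau→2  tau→6  [3 out]
Path to 4: b

Answer: DEADLOCK at state 4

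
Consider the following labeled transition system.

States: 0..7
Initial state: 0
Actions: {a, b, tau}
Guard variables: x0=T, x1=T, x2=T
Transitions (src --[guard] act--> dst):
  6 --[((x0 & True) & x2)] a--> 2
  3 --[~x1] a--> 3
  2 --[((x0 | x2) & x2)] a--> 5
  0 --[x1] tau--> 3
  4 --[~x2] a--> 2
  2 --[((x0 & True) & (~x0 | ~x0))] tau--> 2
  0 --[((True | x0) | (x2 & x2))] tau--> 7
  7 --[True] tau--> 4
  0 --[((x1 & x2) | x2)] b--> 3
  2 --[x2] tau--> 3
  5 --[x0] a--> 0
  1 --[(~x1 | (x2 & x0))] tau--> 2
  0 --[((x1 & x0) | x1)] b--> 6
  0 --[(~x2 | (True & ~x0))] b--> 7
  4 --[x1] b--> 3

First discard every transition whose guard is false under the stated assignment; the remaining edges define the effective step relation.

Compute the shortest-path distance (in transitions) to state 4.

BFS to 4:
  depth 0: {0}
  depth 1: {3,6,7}
  depth 2: {2,4}
4 enters at depth 2; path tau·tau

Answer: 2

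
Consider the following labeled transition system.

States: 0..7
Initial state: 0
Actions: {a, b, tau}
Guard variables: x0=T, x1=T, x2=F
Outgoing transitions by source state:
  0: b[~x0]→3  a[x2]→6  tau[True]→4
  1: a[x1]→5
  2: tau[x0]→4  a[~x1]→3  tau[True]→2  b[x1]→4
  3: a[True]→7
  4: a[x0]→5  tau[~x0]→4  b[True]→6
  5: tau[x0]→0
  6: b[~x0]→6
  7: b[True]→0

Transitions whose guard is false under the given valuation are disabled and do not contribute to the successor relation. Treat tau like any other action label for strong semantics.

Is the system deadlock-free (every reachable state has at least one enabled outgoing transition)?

Reach set: {0,4,5,6}
  0: tau→4  [1 out]
  4: a→5  b→6  [2 out]
  5: tau→0  [1 out]
  6: ∅  [deadlock]
trace reaching 6: tau·b

Answer: DEADLOCK at state 6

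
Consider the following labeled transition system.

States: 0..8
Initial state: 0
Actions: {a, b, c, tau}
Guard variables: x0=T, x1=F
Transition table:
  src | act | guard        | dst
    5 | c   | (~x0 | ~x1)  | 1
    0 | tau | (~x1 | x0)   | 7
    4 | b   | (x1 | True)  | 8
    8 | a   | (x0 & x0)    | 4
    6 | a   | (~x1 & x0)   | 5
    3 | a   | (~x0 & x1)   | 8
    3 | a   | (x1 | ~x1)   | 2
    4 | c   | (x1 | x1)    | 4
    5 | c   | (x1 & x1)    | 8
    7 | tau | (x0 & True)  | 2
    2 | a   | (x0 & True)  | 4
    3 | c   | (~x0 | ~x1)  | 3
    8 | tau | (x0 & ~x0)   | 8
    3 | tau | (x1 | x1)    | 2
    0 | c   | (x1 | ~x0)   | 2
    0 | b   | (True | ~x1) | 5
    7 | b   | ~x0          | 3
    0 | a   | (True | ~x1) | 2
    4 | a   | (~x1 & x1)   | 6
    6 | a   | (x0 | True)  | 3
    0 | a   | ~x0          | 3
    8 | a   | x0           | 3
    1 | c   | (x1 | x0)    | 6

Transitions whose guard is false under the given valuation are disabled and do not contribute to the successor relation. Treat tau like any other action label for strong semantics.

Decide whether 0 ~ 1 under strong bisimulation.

Bisimulation quotient by refinement:
  π0 = {{0,1,2,3,4,5,6,7,8}}
  π1 = {{0},{1,5},{2,6,8},{3},{4},{7}}
  π2 = {{0},{1},{2},{3},{4},{5},{6},{7},{8}}
Fixed point at round 3; 9 class(es).
0∈{0}, 1∈{1}

Answer: NOT BISIMILAR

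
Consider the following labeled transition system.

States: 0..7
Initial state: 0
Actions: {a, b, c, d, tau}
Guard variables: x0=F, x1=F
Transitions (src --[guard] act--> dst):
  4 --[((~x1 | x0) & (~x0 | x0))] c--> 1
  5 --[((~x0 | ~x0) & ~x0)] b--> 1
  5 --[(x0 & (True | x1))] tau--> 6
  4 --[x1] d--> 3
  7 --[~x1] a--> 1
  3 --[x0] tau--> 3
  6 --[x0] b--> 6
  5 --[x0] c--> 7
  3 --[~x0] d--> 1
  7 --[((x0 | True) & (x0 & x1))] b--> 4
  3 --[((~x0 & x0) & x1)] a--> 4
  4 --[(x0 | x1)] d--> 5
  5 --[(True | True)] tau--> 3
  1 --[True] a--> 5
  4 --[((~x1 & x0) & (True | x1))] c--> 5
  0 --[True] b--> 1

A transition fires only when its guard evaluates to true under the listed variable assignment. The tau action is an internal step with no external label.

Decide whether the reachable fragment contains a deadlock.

Reachable = {0,1,3,5}
  0: b→1  [1 out]
  1: a→5  [1 out]
  3: d→1  [1 out]
  5: b→1  tau→3  [2 out]

Answer: DEADLOCK-FREE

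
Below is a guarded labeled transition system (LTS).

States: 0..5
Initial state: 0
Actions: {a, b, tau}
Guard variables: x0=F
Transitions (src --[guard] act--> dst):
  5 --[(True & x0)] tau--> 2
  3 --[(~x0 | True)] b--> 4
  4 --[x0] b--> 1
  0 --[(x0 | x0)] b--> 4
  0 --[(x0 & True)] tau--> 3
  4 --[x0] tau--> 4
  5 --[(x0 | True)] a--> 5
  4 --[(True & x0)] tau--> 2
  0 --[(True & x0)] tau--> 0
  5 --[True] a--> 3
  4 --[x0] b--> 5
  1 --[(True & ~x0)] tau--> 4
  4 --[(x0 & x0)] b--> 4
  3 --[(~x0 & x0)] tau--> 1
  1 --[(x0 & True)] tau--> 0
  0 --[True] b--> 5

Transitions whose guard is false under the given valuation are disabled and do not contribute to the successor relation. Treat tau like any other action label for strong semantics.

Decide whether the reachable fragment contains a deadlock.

Answer: DEADLOCK at state 4

Working:
R = {0,3,4,5}
  0: b→5  [1 out]
  3: b→4  [1 out]
  4: ∅  [STUCK]
  5: a→3  a→5  [2 out]
witness 4: b·a·b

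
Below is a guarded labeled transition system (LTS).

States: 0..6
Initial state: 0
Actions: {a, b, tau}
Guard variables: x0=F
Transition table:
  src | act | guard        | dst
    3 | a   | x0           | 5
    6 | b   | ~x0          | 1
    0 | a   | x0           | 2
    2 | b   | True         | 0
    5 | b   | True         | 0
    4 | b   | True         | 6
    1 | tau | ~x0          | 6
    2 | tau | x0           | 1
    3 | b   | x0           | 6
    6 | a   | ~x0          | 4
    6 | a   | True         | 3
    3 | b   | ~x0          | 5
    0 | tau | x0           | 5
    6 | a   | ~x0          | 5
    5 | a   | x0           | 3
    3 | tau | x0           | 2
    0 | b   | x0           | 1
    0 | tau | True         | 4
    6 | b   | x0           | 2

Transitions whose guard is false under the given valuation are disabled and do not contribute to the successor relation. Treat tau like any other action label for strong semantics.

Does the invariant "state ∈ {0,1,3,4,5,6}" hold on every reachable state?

Inv-set: {0,1,3,4,5,6}
R = {0,1,3,4,5,6}
  0: ok
  1: ok
  3: ok
  4: ok
  5: ok
  6: ok

Answer: INVARIANT HOLDS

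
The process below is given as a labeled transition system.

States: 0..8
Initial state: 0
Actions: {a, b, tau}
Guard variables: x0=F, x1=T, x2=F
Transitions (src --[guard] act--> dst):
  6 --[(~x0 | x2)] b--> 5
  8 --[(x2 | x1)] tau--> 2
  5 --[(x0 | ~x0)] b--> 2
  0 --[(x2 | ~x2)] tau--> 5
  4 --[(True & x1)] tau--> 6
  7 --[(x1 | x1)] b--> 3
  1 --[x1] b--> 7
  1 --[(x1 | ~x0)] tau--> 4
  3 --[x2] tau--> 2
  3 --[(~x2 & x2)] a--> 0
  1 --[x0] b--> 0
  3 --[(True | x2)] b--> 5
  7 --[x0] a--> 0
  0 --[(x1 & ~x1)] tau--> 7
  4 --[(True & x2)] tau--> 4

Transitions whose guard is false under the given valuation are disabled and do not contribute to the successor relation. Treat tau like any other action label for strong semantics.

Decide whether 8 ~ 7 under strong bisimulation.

Answer: NOT BISIMILAR

Trace:
Compute ~ classes (split until stable):
  round 0: {{0,1,2,3,4,5,6,7,8}}
  round 1: {{0,4,8},{1},{2},{3,5,6,7}}
  round 2: {{0,4},{1},{2},{3,6,7},{5},{8}}
  round 3: {{0},{1},{2},{3,6},{4},{5},{7},{8}}
8 equivalence class(es) (converged in 4)
class of 8: {8}; class of 7: {7}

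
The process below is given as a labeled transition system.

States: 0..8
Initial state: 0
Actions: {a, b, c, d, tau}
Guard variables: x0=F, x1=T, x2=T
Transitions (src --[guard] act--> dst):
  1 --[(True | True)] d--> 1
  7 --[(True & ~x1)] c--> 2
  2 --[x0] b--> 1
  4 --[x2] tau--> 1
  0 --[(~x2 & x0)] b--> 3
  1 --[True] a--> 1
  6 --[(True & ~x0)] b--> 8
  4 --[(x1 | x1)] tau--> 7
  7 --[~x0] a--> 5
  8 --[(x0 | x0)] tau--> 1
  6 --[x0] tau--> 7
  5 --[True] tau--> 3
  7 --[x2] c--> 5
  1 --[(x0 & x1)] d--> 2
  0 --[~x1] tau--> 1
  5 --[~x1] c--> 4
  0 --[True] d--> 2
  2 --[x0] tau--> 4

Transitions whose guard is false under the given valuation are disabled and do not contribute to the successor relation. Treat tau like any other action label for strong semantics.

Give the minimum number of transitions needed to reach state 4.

Breadth-first toward 4:
  depth 0: {0}
  depth 1: {2}
4 never appears.

Answer: UNREACHABLE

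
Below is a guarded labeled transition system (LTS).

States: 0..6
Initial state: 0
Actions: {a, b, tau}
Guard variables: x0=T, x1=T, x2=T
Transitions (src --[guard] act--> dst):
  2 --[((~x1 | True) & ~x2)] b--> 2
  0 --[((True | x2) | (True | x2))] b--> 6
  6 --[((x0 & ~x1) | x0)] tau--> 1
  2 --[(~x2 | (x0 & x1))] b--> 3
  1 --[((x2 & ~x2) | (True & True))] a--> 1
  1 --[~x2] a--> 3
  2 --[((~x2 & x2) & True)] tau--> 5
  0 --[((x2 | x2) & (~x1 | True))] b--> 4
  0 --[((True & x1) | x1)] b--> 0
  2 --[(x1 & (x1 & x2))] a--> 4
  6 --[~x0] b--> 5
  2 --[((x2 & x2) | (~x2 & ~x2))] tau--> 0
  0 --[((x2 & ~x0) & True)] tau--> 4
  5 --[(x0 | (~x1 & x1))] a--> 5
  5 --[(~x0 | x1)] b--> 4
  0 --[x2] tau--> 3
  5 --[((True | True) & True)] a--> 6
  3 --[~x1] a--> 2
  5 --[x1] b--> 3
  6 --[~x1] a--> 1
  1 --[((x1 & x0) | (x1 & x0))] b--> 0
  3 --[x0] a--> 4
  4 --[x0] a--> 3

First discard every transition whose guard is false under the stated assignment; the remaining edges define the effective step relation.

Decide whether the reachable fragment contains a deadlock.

Answer: DEADLOCK-FREE

Trace:
Reach set: {0,1,3,4,6}
  0: b→0  b→4  b→6  tau→3  [4 out]
  1: a→1  b→0  [2 out]
  3: a→4  [1 out]
  4: a→3  [1 out]
  6: tau→1  [1 out]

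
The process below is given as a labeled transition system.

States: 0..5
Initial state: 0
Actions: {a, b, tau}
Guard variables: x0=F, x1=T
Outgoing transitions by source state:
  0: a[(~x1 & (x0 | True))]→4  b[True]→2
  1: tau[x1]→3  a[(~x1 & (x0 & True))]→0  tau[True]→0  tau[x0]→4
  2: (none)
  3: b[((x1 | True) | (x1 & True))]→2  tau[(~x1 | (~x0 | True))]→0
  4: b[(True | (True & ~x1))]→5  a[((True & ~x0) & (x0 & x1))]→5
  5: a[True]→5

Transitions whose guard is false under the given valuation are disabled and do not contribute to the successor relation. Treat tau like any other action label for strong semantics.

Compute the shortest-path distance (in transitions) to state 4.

Answer: UNREACHABLE

Trace:
BFS to 4:
  depth 0: {0}
  depth 1: {2}
4 never appears.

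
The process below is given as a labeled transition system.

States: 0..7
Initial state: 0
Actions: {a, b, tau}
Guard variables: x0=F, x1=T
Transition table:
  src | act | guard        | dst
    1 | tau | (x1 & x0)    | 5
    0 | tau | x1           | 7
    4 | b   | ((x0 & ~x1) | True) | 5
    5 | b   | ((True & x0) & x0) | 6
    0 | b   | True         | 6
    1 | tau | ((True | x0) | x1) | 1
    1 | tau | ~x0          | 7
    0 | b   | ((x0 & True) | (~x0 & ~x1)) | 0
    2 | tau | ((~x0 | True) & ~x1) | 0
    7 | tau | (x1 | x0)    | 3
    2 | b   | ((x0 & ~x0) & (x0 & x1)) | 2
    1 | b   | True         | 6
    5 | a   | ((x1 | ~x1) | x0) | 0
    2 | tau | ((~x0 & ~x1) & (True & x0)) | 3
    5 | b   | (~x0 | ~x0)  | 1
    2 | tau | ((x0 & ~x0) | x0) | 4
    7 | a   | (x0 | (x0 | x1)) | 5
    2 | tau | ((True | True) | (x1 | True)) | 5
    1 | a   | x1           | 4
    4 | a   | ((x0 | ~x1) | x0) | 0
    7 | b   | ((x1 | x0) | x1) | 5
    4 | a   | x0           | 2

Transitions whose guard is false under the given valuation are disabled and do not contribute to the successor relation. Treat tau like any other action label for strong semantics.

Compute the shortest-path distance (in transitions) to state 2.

Breadth-first toward 2:
  L0 = {0}
  L1 = {6,7}
  L2 = {3,5}
  L3 = {1}
  L4 = {4}
2 never appears.

Answer: UNREACHABLE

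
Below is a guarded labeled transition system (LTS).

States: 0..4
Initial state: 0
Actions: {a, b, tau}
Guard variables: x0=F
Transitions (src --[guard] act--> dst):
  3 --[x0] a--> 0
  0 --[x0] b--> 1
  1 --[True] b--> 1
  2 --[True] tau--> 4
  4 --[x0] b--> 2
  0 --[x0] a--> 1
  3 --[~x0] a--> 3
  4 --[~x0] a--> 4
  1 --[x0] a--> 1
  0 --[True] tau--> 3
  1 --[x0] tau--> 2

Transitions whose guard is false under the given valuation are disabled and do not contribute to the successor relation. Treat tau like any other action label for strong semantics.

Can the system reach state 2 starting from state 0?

Answer: UNREACHABLE

Analysis:
Guard filter leaves 5 enabled edge(s).
depth 0: {0}
depth 1: {3}  now seen {0,3}
Reachable = {0,3}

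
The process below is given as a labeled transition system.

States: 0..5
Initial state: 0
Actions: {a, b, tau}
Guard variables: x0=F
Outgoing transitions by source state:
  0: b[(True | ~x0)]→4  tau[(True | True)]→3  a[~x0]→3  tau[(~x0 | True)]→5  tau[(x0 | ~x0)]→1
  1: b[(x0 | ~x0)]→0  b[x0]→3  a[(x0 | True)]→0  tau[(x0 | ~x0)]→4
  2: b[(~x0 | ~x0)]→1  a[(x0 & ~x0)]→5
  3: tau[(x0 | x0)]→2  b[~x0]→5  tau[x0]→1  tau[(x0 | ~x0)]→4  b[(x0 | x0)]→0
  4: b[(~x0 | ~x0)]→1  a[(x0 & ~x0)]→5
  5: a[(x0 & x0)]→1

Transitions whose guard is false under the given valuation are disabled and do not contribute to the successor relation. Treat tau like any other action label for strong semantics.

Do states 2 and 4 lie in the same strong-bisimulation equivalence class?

Answer: BISIMILAR

Working:
Bisimulation quotient by refinement:
  P[0] = {{0,1,2,3,4,5}}
  P[1] = {{0,1},{2,4},{3},{5}}
  P[2] = {{0},{1},{2,4},{3},{5}}
stable after 3 split(s): 5 block(s)
[2]={2,4}  [4]={2,4}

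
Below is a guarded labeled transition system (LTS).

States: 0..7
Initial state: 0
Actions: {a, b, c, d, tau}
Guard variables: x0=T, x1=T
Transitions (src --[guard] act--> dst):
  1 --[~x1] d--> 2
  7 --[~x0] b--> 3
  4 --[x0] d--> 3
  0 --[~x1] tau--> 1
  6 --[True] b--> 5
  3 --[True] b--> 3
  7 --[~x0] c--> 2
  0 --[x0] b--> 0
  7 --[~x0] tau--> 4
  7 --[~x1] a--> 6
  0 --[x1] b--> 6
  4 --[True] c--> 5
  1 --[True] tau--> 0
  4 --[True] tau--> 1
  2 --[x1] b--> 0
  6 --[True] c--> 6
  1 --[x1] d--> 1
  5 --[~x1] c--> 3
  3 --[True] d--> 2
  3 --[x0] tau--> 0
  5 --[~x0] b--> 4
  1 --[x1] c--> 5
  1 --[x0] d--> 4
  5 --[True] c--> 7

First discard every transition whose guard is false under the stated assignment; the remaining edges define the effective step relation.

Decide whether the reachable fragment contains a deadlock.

R = {0,5,6,7}
  0: b→0  b→6  [deg 2]
  5: c→7  [deg 1]
  6: b→5  c→6  [deg 2]
  7: ∅  [deadlock]
trace reaching 7: b·b·c

Answer: DEADLOCK at state 7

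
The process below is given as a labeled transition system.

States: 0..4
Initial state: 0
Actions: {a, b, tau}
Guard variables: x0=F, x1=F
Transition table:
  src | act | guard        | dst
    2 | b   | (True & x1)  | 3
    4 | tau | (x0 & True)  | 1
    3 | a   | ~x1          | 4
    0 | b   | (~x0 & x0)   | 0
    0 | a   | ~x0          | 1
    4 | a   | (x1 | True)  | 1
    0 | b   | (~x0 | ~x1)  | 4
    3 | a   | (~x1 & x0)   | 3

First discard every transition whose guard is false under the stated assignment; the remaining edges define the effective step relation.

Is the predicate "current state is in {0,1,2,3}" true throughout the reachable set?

Inv-set: {0,1,2,3}
Reachable = {0,1,4}
  0: ok
  1: ok
  4: ✗ unsafe
witness against invariant: b → 4

Answer: INVARIANT VIOLATED at state 4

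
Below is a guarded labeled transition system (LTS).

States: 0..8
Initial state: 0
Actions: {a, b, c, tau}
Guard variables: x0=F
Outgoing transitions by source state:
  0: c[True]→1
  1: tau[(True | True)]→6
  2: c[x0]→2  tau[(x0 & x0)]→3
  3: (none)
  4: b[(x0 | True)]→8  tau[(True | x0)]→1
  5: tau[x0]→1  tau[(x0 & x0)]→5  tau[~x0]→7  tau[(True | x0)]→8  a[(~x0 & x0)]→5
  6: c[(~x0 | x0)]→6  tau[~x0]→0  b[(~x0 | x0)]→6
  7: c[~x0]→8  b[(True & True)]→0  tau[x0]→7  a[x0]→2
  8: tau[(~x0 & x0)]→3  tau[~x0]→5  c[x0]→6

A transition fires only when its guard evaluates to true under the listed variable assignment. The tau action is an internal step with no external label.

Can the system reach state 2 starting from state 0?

Answer: UNREACHABLE

Trace:
12 transition(s) survive guard evaluation.
L0 = {0}
L1 = {1}  now seen {0,1}
L2 = {6}  now seen {0,1,6}
Reach set: {0,1,6}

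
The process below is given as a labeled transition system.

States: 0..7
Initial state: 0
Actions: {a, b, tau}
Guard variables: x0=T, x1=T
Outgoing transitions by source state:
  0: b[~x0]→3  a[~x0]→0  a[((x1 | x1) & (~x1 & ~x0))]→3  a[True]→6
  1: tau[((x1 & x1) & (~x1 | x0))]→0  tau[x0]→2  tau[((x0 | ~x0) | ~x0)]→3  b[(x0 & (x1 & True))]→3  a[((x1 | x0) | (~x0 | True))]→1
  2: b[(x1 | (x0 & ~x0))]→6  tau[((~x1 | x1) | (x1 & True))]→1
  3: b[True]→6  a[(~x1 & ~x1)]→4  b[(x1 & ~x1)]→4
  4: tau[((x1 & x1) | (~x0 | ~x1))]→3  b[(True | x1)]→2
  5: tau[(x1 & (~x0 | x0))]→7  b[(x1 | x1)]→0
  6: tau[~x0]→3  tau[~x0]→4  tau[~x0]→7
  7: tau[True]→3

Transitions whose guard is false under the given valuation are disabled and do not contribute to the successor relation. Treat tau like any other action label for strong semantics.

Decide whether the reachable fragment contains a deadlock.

Answer: DEADLOCK at state 6

Analysis:
Reach set: {0,6}
  0: a→6  [1 exit(s)]
  6: ∅  [deadlock]
trace reaching 6: a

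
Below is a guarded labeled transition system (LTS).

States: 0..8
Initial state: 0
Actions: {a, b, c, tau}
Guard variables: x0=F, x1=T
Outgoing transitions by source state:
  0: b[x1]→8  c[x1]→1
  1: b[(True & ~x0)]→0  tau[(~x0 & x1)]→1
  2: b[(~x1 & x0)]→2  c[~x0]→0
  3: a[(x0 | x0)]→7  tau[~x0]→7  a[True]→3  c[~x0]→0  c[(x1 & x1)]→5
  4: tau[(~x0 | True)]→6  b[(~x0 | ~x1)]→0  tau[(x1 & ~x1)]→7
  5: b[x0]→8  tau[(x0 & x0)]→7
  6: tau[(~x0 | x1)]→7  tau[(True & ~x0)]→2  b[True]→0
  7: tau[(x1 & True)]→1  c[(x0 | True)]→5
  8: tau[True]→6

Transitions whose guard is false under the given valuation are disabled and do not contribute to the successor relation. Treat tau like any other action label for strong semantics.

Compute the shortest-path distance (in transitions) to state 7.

BFS to 7:
  L0 = {0}
  L1 = {1,8}
  L2 = {6}
  L3 = {2,7}
first hit 7 at d=3 via b·tau·tau

Answer: 3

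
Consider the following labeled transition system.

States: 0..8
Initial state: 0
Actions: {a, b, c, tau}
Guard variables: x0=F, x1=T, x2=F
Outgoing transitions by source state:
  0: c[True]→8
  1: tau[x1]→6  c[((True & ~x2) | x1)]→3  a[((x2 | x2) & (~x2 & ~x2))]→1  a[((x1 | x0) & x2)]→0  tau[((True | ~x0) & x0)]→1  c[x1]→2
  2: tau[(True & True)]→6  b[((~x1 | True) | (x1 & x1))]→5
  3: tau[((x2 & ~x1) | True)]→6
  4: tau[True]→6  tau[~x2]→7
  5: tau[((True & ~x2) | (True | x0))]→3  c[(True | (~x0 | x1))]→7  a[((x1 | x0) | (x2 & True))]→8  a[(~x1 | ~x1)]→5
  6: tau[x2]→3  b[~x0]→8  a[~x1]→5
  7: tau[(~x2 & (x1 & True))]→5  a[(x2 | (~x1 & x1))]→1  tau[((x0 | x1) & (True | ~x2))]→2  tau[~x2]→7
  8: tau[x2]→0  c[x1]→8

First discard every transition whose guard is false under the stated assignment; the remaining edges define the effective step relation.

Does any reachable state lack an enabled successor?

Answer: DEADLOCK-FREE

Working:
Reach set: {0,8}
  0: c→8  [1 out]
  8: c→8  [1 out]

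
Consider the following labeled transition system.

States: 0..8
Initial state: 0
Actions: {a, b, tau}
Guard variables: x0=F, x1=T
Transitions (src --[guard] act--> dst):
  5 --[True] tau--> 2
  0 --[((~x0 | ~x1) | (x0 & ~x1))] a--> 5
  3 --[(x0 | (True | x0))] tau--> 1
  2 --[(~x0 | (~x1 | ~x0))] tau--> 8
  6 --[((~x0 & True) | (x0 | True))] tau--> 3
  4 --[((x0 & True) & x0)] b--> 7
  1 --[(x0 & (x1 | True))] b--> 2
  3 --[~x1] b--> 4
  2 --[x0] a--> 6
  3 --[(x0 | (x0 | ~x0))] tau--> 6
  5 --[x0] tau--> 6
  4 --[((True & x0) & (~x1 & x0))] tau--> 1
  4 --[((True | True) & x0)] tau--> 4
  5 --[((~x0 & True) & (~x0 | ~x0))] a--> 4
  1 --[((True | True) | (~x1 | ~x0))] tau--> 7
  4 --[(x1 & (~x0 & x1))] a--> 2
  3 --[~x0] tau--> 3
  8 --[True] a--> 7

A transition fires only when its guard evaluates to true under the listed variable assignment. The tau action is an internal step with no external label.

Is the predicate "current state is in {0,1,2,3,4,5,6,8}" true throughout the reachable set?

Safe = {0,1,2,3,4,5,6,8}
R = {0,2,4,5,7,8}
  0: safe
  2: safe
  4: safe
  5: safe
  7: outside
  8: safe
counterexample path to 7: a·tau·tau·a

Answer: INVARIANT VIOLATED at state 7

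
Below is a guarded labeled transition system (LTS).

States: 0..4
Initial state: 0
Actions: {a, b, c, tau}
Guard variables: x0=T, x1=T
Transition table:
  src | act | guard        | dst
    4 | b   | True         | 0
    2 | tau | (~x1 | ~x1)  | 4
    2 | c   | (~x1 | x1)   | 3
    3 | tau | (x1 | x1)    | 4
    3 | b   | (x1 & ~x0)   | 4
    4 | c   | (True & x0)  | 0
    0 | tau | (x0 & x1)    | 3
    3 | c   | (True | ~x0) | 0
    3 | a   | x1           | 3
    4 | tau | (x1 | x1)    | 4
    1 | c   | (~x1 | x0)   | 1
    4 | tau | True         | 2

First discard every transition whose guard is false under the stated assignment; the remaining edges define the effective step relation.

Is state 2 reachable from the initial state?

Guard filter leaves 10 enabled edge(s).
depth 0: {0}
depth 1: {3}  cumulative {0,3}
depth 2: {4}  cumulative {0,3,4}
depth 3: {2}  cumulative {0,2,3,4}
Reachable = {0,2,3,4}
trace reaching 2: tau·tau·tau

Answer: REACHABLE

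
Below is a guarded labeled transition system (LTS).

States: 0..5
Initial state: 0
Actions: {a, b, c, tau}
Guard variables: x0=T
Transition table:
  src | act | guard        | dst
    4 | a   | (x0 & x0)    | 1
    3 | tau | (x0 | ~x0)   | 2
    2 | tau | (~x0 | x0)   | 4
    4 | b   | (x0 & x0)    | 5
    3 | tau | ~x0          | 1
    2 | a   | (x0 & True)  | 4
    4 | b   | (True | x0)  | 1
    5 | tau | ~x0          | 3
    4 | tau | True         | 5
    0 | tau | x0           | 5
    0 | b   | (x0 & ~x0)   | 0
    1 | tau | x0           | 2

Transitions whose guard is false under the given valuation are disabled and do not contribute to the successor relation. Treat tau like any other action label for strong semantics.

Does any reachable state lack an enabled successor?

R = {0,5}
  0: tau→5  [1 exit(s)]
  5: ∅  [no exit]
Path to 5: tau

Answer: DEADLOCK at state 5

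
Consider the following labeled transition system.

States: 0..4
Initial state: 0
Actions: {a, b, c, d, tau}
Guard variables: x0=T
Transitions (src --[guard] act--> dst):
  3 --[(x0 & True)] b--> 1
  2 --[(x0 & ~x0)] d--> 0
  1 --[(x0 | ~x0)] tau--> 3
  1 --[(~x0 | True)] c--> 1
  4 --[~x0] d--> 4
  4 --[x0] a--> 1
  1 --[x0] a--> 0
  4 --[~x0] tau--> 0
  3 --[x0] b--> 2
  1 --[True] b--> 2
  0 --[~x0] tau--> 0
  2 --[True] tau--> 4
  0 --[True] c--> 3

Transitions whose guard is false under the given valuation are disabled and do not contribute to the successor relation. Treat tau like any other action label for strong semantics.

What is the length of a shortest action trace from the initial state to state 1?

BFS to 1:
  depth 0: {0}
  depth 1: {3}
  depth 2: {1,2}
first hit 1 at d=2 via c·b

Answer: 2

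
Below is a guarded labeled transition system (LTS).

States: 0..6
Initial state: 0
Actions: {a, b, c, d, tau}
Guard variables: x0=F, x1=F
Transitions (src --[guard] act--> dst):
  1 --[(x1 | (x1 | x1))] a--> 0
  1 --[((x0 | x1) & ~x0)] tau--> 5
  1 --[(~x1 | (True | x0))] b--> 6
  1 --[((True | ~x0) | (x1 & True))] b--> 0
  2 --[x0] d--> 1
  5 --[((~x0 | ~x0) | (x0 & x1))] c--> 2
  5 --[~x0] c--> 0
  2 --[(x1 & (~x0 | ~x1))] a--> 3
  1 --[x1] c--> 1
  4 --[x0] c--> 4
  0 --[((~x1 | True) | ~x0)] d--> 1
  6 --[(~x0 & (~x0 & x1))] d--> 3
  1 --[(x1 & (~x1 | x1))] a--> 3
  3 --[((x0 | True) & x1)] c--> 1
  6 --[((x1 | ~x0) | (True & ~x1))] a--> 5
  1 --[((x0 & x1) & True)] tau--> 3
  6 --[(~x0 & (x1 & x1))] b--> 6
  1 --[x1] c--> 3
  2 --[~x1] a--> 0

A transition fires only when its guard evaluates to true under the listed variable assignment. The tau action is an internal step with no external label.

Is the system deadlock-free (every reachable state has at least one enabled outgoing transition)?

R = {0,1,2,5,6}
  0: d→1  [1 exit(s)]
  1: b→0  b→6  [2 exit(s)]
  2: a→0  [1 exit(s)]
  5: c→0  c→2  [2 exit(s)]
  6: a→5  [1 exit(s)]

Answer: DEADLOCK-FREE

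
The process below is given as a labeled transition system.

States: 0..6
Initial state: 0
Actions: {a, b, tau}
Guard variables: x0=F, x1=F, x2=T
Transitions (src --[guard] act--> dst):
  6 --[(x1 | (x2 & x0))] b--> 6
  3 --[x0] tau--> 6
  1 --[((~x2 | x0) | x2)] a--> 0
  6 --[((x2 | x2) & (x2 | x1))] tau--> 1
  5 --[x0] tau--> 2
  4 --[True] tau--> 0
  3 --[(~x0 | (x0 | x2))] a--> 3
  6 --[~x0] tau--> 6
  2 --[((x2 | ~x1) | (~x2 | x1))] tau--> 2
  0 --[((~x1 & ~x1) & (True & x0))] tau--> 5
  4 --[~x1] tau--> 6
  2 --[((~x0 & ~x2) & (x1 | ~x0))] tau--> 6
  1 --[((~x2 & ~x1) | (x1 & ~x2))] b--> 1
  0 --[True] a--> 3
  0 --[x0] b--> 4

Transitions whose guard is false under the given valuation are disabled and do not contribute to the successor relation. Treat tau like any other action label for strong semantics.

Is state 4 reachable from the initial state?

Answer: UNREACHABLE

Analysis:
8 transition(s) survive guard evaluation.
Layer 0: {0}
Layer 1: {3}  cumulative {0,3}
R = {0,3}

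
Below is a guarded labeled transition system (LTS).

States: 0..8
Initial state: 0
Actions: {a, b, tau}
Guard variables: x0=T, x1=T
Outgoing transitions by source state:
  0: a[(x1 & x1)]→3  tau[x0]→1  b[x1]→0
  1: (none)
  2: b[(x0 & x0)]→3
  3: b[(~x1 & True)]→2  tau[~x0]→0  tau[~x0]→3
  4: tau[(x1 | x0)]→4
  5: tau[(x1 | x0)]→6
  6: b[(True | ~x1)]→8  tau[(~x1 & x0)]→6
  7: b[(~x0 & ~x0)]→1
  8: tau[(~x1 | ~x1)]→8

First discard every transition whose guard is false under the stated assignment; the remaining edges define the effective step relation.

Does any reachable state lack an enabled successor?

Answer: DEADLOCK at state 1

Analysis:
R = {0,1,3}
  0: a→3  b→0  tau→1  [deg 3]
  1: ∅  [deadlock]
  3: ∅  [deadlock]
witness 1: tau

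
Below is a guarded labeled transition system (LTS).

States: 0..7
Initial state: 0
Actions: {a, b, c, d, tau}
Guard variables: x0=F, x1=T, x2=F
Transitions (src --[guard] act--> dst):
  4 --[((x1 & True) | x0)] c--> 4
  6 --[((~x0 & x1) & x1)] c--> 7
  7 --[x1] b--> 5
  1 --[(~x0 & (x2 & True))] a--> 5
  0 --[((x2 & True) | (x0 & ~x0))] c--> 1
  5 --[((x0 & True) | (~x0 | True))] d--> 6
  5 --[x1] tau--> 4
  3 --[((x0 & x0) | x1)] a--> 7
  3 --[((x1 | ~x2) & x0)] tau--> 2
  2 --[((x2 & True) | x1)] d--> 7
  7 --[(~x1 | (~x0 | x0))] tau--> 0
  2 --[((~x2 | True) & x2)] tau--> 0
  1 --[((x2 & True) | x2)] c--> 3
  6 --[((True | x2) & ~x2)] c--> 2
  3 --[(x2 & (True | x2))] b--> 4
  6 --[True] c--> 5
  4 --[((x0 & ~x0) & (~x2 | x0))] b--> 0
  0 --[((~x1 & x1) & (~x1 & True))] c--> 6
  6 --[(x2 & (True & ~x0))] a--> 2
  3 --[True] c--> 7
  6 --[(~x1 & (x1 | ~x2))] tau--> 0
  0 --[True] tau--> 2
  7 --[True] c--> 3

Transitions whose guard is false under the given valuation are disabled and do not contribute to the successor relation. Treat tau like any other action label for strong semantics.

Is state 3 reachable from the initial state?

13 transition(s) survive guard evaluation.
L0 = {0}
L1 = {2}  now seen {0,2}
L2 = {7}  now seen {0,2,7}
L3 = {3,5}  now seen {0,2,3,5,7}
L4 = {4,6}  now seen {0,2,3,4,5,6,7}
R = {0,2,3,4,5,6,7}
trace reaching 3: tau·d·c

Answer: REACHABLE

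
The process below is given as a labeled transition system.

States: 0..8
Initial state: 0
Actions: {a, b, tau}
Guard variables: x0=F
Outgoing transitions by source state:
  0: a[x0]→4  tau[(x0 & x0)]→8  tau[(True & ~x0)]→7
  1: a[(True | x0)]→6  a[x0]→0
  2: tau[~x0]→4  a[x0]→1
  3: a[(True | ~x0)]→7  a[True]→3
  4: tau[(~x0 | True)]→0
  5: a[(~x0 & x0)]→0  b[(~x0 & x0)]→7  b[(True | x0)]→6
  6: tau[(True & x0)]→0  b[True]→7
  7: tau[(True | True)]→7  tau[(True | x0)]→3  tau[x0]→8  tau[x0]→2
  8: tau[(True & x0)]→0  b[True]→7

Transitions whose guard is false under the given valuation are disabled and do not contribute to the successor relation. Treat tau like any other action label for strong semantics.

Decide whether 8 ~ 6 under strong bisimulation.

Answer: BISIMILAR

Working:
Refine partition for ~:
  π0 = {{0,1,2,3,4,5,6,7,8}}
  π1 = {{0,2,4,7},{1,3},{5,6,8}}
  π2 = {{0,2,4},{1},{3},{5},{6,8},{7}}
  π3 = {{0},{1},{2,4},{3},{5},{6,8},{7}}
  π4 = {{0},{1},{2},{3},{4},{5},{6,8},{7}}
Fixed point at round 5; 8 class(es).
8∈{6,8}, 6∈{6,8}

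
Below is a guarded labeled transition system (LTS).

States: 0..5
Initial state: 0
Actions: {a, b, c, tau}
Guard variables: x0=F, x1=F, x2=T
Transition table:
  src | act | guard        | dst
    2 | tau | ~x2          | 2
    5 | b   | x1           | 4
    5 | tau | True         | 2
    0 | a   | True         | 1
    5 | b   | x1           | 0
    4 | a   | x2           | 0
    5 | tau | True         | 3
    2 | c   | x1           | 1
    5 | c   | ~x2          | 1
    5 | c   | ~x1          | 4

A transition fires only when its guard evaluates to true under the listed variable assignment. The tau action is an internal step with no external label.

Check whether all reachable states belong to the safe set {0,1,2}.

Answer: INVARIANT HOLDS

Working:
Safe = {0,1,2}
Reach set: {0,1}
  0: safe
  1: safe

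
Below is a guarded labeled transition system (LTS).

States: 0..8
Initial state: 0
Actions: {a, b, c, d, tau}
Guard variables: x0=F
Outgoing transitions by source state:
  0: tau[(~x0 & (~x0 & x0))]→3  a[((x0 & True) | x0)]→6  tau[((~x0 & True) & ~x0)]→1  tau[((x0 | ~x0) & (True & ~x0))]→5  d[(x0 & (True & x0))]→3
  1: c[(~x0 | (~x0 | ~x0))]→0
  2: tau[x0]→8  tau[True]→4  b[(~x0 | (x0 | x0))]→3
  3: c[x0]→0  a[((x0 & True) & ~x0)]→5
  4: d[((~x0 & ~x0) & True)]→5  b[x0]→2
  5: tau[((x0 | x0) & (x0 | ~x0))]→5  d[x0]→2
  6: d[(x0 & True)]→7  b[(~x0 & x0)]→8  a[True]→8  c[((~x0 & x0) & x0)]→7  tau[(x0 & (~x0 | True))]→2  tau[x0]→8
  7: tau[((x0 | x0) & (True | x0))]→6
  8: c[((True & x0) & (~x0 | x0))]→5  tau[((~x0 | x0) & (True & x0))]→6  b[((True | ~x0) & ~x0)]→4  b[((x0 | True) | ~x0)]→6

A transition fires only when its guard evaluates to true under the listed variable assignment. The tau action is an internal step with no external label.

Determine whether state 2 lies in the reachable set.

Answer: UNREACHABLE

Working:
9 transition(s) survive guard evaluation.
Layer 0: {0}
Layer 1: {1,5}  total {0,1,5}
R = {0,1,5}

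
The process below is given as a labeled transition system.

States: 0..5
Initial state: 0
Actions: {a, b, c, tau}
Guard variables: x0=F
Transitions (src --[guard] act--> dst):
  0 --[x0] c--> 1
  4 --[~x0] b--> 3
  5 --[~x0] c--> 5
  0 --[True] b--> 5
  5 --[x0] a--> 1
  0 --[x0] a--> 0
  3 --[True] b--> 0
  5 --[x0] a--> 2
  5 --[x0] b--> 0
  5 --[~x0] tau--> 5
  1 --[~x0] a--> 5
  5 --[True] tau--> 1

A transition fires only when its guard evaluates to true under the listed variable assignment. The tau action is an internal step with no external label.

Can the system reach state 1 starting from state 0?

Answer: REACHABLE

Analysis:
After dropping false guards: 7 live edges.
Layer 0: {0}
Layer 1: {5}  now seen {0,5}
Layer 2: {1}  now seen {0,1,5}
Reach set: {0,1,5}
trace reaching 1: b·tau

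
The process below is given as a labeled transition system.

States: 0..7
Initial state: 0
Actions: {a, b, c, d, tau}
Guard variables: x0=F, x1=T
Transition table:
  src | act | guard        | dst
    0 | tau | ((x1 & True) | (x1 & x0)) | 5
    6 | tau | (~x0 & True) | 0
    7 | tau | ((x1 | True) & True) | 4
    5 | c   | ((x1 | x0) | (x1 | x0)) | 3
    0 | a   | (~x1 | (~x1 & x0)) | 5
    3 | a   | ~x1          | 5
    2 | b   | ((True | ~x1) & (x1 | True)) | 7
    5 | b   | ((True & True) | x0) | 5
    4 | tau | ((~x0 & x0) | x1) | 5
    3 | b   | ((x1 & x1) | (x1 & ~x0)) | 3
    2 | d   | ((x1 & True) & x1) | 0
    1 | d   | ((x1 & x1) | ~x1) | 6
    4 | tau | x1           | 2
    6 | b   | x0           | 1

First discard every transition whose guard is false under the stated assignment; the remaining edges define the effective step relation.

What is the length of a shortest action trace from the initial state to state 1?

Answer: UNREACHABLE

Trace:
BFS to 1:
  depth 0: {0}
  depth 1: {5}
  depth 2: {3}
1 never appears.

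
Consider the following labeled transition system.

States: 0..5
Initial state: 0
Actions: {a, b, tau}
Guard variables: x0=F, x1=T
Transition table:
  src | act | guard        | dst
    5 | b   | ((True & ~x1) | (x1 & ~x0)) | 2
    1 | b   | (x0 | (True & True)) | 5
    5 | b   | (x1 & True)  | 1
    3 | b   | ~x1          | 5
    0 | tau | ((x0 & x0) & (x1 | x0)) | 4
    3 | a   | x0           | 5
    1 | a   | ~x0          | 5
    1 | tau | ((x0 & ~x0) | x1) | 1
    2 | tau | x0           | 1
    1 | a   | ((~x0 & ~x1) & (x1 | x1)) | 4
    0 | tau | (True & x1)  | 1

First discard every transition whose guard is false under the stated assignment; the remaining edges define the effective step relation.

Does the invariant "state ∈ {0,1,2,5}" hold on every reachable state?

Answer: INVARIANT HOLDS

Analysis:
Allowed set {0,1,2,5}
Reachable = {0,1,2,5}
  0: ✓
  1: ✓
  2: ✓
  5: ✓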